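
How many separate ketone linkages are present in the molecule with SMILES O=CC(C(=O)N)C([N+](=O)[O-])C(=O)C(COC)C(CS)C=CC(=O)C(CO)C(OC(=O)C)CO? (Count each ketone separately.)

Reading the structure from left to right:
  OHC: terminal –CHO: carbonyl C bonded to H and C → aldehyde.
  CH(CONH2): pendant –CONH2: carbonyl C bonded to C and N → amide.
  CH(NO2): –NO2 on an sp³ carbon → nitro (the N=O is not a carbonyl).
  CO: –C(=O)– with carbon on both sides → ketone.
  CH(CH2OCH3): pendant –CH2OCH3: C–O–C linkage → ether.
  CH(CH2SH): pendant –CH2SH → thiol.
  CH=CH: C=C double bond → alkene.
  CO: –C(=O)– with carbon on both sides → ketone.
  CH(CH2OH): pendant –CH2OH on an sp³ backbone C → alcohol.
  CH(OCOCH3): pendant –OC(=O)CH3: an acyloxy group → ester.
  CH2OH: –OH on an sp³ carbon → alcohol.
Ketone appears at: CO, CO → 2.

2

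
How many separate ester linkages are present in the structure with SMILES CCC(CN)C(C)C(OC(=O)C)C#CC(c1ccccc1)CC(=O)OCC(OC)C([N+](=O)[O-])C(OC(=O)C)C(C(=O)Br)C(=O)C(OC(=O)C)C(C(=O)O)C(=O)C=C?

Working along the chain:
  CH(CH2NH2): pendant –CH2NH2: N on sp³ C, no adjacent C=O → amine.
  CH(OCOCH3): pendant –OC(=O)CH3: an acyloxy group → ester.
  C≡C: C≡C triple bond → alkyne.
  CH(C6H5): pendant –C6H5: benzene ring → arene.
  CH2COOCH2: –C(=O)–O–C with C on the carbonyl side → ester.
  CH(OCH3): pendant –OCH3: C–O–C with sp³ C, no adjacent C=O → ether.
  CH(NO2): –NO2 on an sp³ carbon → nitro (the N=O is not a carbonyl).
  CH(OCOCH3): pendant –OC(=O)CH3: an acyloxy group → ester.
  CH(COBr): pendant –C(=O)X: carbonyl C bonded to C and halogen → acyl halide.
  CO: –C(=O)– with carbon on both sides → ketone.
  CH(OCOCH3): pendant –OC(=O)CH3: an acyloxy group → ester.
  CH(COOH): pendant –COOH: carbonyl C bonded to C and –OH → carboxylic acid.
  CO: –C(=O)– with carbon on both sides → ketone.
  CH=CH2: C=C double bond → alkene.
Ester appears at: CH(OCOCH3), CH2COOCH2, CH(OCOCH3), CH(OCOCH3) → 4.

4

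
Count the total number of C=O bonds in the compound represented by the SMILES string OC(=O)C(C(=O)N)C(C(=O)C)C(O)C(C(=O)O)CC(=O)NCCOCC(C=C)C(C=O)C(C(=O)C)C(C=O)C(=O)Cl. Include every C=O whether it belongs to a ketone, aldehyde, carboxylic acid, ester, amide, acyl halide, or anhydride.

HOOC: carboxylic acid, 1 C=O (running total 1).
CH(CONH2): amide, 1 C=O (running total 2).
CH(COCH3): ketone, 1 C=O (running total 3).
CH(COOH): carboxylic acid, 1 C=O (running total 4).
CH2CONHCH2: amide, 1 C=O (running total 5).
CH(CHO): aldehyde, 1 C=O (running total 6).
CH(COCH3): ketone, 1 C=O (running total 7).
CH(CHO): aldehyde, 1 C=O (running total 8).
COCl: acyl halide, 1 C=O (running total 9).

9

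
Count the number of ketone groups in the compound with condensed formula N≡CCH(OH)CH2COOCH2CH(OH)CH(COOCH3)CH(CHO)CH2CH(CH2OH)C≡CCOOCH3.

0

N≡C–: carbon triple-bonded to nitrogen → nitrile.
–OH on an sp³ carbon → alcohol (secondary).
–C(=O)–O–C with C on the carbonyl side → ester.
–OH on an sp³ carbon → alcohol (secondary).
pendant –COOCH3: carbonyl C bonded to C and –OCH3 → ester.
pendant –CHO: carbonyl C bonded to C and H → aldehyde.
pendant –CH2OH on an sp³ backbone C → alcohol.
C≡C triple bond → alkyne.
–C(=O)OCH3: carbonyl C bonded to C and to –OCH3 → ester (not ketone + ether).
No segment is a ketone: CH2COOCH2 is ester, not ketone; CH(COOCH3) is ester, not ketone; CH(CHO) is aldehyde, not ketone. → 0.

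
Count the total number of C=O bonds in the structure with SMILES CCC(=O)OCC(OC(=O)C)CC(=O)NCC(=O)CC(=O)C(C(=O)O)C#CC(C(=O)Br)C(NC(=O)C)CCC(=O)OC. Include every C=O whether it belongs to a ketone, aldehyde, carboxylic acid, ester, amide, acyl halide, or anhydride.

9

CH2COOCH2: ester, 1 C=O (running total 1).
CH(OCOCH3): ester, 1 C=O (running total 2).
CH2CONHCH2: amide, 1 C=O (running total 3).
CO: ketone, 1 C=O (running total 4).
CO: ketone, 1 C=O (running total 5).
CH(COOH): carboxylic acid, 1 C=O (running total 6).
CH(COBr): acyl halide, 1 C=O (running total 7).
CH(NHCOCH3): amide, 1 C=O (running total 8).
COOCH3: ester, 1 C=O (running total 9).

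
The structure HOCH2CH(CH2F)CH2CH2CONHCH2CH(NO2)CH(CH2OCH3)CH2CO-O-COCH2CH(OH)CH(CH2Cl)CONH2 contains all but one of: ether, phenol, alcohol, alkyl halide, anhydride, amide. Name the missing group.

phenol

ether: present (CH(CH2OCH3) — pendant –CH2OCH3: C–O–C linkage → ether).
amide: present (CH2CONHCH2 — –C(=O)–N– linkage → amide (the N is not an amine)).
alcohol: present (HOCH2 — HO– on an sp³ carbon → alcohol).
alkyl halide: present (CH(CH2F) — pendant –CH2X: halogen on sp³ carbon → alkyl halide).
anhydride: present (CH2CO-O-COCH2 — two acyl groups sharing one oxygen, –C(=O)–O–C(=O)– → anhydride).
phenol: absent. In each of HOCH2 and CH(OH), the –OH is on an sp³ carbon, not on an aromatic ring, so it is an alcohol.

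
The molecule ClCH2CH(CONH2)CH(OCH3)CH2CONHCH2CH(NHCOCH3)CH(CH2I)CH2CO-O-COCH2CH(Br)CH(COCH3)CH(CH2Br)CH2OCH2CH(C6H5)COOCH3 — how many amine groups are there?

0

halogen on an sp³ carbon → alkyl halide.
pendant –CONH2: carbonyl C bonded to C and N → amide.
pendant –OCH3: C–O–C with sp³ C, no adjacent C=O → ether.
–C(=O)–N– linkage → amide (the N is not an amine).
pendant –NHC(=O)CH3: N bonded to a carbonyl → amide (not amine).
pendant –CH2X: halogen on sp³ carbon → alkyl halide.
two acyl groups sharing one oxygen, –C(=O)–O–C(=O)– → anhydride.
halogen on an sp³ carbon → alkyl halide.
pendant –COCH3: carbonyl C bonded to two carbons → ketone.
pendant –CH2X: halogen on sp³ carbon → alkyl halide.
C–O–C with sp³ carbons on both sides and no adjacent C=O → ether.
pendant –C6H5: benzene ring → arene.
–C(=O)OCH3: carbonyl C bonded to C and to –OCH3 → ester (not ketone + ether).
No segment is a amine: CH(CONH2) is amide, not amine; CH2CONHCH2 is amide, not amine; CH(NHCOCH3) is amide, not amine. → 0.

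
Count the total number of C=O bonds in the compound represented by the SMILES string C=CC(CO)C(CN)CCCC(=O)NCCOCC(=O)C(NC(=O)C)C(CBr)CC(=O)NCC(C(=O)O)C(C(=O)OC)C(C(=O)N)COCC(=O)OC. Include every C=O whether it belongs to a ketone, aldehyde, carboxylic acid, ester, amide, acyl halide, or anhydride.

CH2CONHCH2: amide, 1 C=O (running total 1).
CO: ketone, 1 C=O (running total 2).
CH(NHCOCH3): amide, 1 C=O (running total 3).
CH2CONHCH2: amide, 1 C=O (running total 4).
CH(COOH): carboxylic acid, 1 C=O (running total 5).
CH(COOCH3): ester, 1 C=O (running total 6).
CH(CONH2): amide, 1 C=O (running total 7).
COOCH3: ester, 1 C=O (running total 8).

8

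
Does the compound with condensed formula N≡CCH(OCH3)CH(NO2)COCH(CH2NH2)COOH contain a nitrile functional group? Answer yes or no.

yes

Working along the chain:
  N≡C: N≡C–: carbon triple-bonded to nitrogen → nitrile.
  CH(OCH3): pendant –OCH3: C–O–C with sp³ C, no adjacent C=O → ether.
  CH(NO2): –NO2 on an sp³ carbon → nitro (the N=O is not a carbonyl).
  CO: –C(=O)– with carbon on both sides → ketone.
  CH(CH2NH2): pendant –CH2NH2: N on sp³ C, no adjacent C=O → amine.
  COOH: –COOH: carbonyl C bonded to –OH and C → carboxylic acid (the –OH is not a separate alcohol).
The N≡C segment supplies the nitrile: N≡C–: carbon triple-bonded to nitrogen → nitrile.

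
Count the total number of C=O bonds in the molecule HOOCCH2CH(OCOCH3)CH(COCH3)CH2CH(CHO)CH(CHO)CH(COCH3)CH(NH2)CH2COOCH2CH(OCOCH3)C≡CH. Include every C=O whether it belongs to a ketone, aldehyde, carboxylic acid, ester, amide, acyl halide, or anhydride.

8

HOOC: carboxylic acid, 1 C=O (running total 1).
CH(OCOCH3): ester, 1 C=O (running total 2).
CH(COCH3): ketone, 1 C=O (running total 3).
CH(CHO): aldehyde, 1 C=O (running total 4).
CH(CHO): aldehyde, 1 C=O (running total 5).
CH(COCH3): ketone, 1 C=O (running total 6).
CH2COOCH2: ester, 1 C=O (running total 7).
CH(OCOCH3): ester, 1 C=O (running total 8).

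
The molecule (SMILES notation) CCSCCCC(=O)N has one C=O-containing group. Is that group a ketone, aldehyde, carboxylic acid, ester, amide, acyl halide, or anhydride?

The carbonyl is in the CONH2 segment: –C(=O)NH2: carbonyl C bonded to C and to N → amide (the N is not a separate amine).

amide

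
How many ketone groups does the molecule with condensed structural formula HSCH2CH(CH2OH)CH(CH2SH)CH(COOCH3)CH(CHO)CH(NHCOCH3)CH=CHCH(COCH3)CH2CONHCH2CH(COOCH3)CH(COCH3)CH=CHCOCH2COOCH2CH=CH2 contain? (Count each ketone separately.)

3

–SH on an sp³ carbon → thiol.
pendant –CH2OH on an sp³ backbone C → alcohol.
pendant –CH2SH → thiol.
pendant –COOCH3: carbonyl C bonded to C and –OCH3 → ester.
pendant –CHO: carbonyl C bonded to C and H → aldehyde.
pendant –NHC(=O)CH3: N bonded to a carbonyl → amide (not amine).
C=C double bond → alkene.
pendant –COCH3: carbonyl C bonded to two carbons → ketone.
–C(=O)–N– linkage → amide (the N is not an amine).
pendant –COOCH3: carbonyl C bonded to C and –OCH3 → ester.
pendant –COCH3: carbonyl C bonded to two carbons → ketone.
C=C double bond → alkene.
–C(=O)– with carbon on both sides → ketone.
–C(=O)–O–C with C on the carbonyl side → ester.
C=C double bond → alkene.
Ketone appears at: CH(COCH3), CH(COCH3), CO → 3.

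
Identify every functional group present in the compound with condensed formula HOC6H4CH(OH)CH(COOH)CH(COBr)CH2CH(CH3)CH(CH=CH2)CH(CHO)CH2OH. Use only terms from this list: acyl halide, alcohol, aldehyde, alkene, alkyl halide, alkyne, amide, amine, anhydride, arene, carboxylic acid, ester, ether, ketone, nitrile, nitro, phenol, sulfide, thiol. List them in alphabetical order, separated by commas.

acyl halide, alcohol, aldehyde, alkene, arene, carboxylic acid, phenol

Taking each segment in turn:
  HOC6H4: –OH attached directly to an aromatic ring → phenol (not alcohol); the ring itself is an arene.
  CH(OH): –OH on an sp³ carbon → alcohol (secondary).
  CH(COOH): pendant –COOH: carbonyl C bonded to C and –OH → carboxylic acid.
  CH(COBr): pendant –C(=O)X: carbonyl C bonded to C and halogen → acyl halide.
  CH(CH=CH2): pendant –CH=CH2: C=C double bond → alkene.
  CH(CHO): pendant –CHO: carbonyl C bonded to C and H → aldehyde.
  CH2OH: –OH on an sp³ carbon → alcohol.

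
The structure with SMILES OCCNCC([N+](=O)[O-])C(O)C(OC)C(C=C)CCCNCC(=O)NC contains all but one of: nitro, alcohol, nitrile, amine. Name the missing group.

nitro: present (CH(NO2) — –NO2 on an sp³ carbon → nitro (the N=O is not a carbonyl)).
alcohol: present (HOCH2 — HO– on an sp³ carbon → alcohol).
amine: present (CH2NHCH2 — C–N–C with sp³ carbons and no adjacent C=O → amine (secondary)).
nitrile: no segment matches this pattern.

nitrile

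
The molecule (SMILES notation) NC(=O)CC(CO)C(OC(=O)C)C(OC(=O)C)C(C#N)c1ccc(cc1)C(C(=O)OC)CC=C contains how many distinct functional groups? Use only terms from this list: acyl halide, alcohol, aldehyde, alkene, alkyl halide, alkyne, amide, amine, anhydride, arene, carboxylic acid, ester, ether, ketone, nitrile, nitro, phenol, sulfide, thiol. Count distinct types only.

Reading the structure from left to right:
  H2NCO: –C(=O)NH2: carbonyl C bonded to C and to N → amide (the N is not a separate amine).
  CH(CH2OH): pendant –CH2OH on an sp³ backbone C → alcohol.
  CH(OCOCH3): pendant –OC(=O)CH3: an acyloxy group → ester.
  CH(OCOCH3): pendant –OC(=O)CH3: an acyloxy group → ester.
  CH(CN): pendant –C≡N: nitrile.
  C6H4: para-disubstituted benzene ring → arene.
  CH(COOCH3): pendant –COOCH3: carbonyl C bonded to C and –OCH3 → ester.
  CH=CH2: C=C double bond → alkene.
Distinct types present: alcohol, alkene, amide, arene, ester, nitrile.

6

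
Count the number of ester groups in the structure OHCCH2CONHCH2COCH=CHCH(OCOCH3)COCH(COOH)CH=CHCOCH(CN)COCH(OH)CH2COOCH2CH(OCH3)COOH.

2

terminal –CHO: carbonyl C bonded to H and C → aldehyde.
–C(=O)–N– linkage → amide (the N is not an amine).
–C(=O)– with carbon on both sides → ketone.
C=C double bond → alkene.
pendant –OC(=O)CH3: an acyloxy group → ester.
–C(=O)– with carbon on both sides → ketone.
pendant –COOH: carbonyl C bonded to C and –OH → carboxylic acid.
C=C double bond → alkene.
–C(=O)– with carbon on both sides → ketone.
pendant –C≡N: nitrile.
–C(=O)– with carbon on both sides → ketone.
–OH on an sp³ carbon → alcohol (secondary).
–C(=O)–O–C with C on the carbonyl side → ester.
pendant –OCH3: C–O–C with sp³ C, no adjacent C=O → ether.
–COOH: carbonyl C bonded to –OH and C → carboxylic acid (the –OH is not a separate alcohol).
Ester appears at: CH(OCOCH3), CH2COOCH2 → 2.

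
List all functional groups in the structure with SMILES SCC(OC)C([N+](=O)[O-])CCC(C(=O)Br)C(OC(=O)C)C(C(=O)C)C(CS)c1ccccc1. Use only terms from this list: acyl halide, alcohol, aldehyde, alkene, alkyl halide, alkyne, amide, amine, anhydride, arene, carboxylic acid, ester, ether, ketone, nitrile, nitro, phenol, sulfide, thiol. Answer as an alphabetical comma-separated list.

–SH on an sp³ carbon → thiol.
pendant –OCH3: C–O–C with sp³ C, no adjacent C=O → ether.
–NO2 on an sp³ carbon → nitro (the N=O is not a carbonyl).
pendant –C(=O)X: carbonyl C bonded to C and halogen → acyl halide.
pendant –OC(=O)CH3: an acyloxy group → ester.
pendant –COCH3: carbonyl C bonded to two carbons → ketone.
pendant –CH2SH → thiol.
–C6H5 phenyl ring → arene.

acyl halide, arene, ester, ether, ketone, nitro, thiol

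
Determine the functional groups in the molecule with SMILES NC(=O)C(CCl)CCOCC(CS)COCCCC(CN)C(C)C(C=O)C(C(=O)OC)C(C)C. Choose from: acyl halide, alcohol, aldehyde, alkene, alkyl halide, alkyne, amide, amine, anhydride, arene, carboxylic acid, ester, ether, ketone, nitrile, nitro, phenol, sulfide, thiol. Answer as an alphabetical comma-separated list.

–C(=O)NH2: carbonyl C bonded to C and to N → amide (the N is not a separate amine).
pendant –CH2X: halogen on sp³ carbon → alkyl halide.
C–O–C with sp³ carbons on both sides and no adjacent C=O → ether.
pendant –CH2SH → thiol.
C–O–C with sp³ carbons on both sides and no adjacent C=O → ether.
pendant –CH2NH2: N on sp³ C, no adjacent C=O → amine.
pendant –CHO: carbonyl C bonded to C and H → aldehyde.
pendant –COOCH3: carbonyl C bonded to C and –OCH3 → ester.

aldehyde, alkyl halide, amide, amine, ester, ether, thiol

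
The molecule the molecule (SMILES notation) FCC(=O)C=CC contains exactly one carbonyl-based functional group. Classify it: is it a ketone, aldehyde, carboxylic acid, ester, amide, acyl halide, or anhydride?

ketone

The carbonyl is in the CO segment: –C(=O)– with carbon on both sides → ketone.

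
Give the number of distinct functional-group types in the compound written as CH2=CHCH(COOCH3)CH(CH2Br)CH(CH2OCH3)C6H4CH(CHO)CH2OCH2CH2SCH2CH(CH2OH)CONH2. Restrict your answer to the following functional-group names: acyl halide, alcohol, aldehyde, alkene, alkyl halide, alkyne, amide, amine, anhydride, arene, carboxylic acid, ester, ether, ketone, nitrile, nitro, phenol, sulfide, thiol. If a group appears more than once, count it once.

Taking each segment in turn:
  CH2=CH: C=C double bond → alkene.
  CH(COOCH3): pendant –COOCH3: carbonyl C bonded to C and –OCH3 → ester.
  CH(CH2Br): pendant –CH2X: halogen on sp³ carbon → alkyl halide.
  CH(CH2OCH3): pendant –CH2OCH3: C–O–C linkage → ether.
  C6H4: para-disubstituted benzene ring → arene.
  CH(CHO): pendant –CHO: carbonyl C bonded to C and H → aldehyde.
  CH2OCH2: C–O–C with sp³ carbons on both sides and no adjacent C=O → ether.
  CH2SCH2: C–S–C linkage → sulfide (thioether).
  CH(CH2OH): pendant –CH2OH on an sp³ backbone C → alcohol.
  CONH2: –C(=O)NH2: carbonyl C bonded to C and to N → amide (the N is not a separate amine).
Distinct types present: alcohol, aldehyde, alkene, alkyl halide, amide, arene, ester, ether, sulfide.

9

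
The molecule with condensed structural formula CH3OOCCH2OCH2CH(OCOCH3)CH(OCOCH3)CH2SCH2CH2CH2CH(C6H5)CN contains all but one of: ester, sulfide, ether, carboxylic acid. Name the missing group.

ether: present (CH2OCH2 — C–O–C with sp³ carbons on both sides and no adjacent C=O → ether).
ester: present (CH3OOC — CH3O–C(=O)–: carbonyl C bonded to C and to –OCH3 → ester (not ketone + ether)).
sulfide: present (CH2SCH2 — C–S–C linkage → sulfide (thioether)).
carboxylic acid: absent. In each of CH3OOC and CH(OCOCH3), the acyl oxygen is bonded to carbon (–O–C), not to H, so this is an ester.

carboxylic acid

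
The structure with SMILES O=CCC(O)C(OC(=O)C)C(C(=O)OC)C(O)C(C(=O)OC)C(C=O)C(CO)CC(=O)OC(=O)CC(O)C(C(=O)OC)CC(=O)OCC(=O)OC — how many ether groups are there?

terminal –CHO: carbonyl C bonded to H and C → aldehyde.
–OH on an sp³ carbon → alcohol (secondary).
pendant –OC(=O)CH3: an acyloxy group → ester.
pendant –COOCH3: carbonyl C bonded to C and –OCH3 → ester.
–OH on an sp³ carbon → alcohol (secondary).
pendant –COOCH3: carbonyl C bonded to C and –OCH3 → ester.
pendant –CHO: carbonyl C bonded to C and H → aldehyde.
pendant –CH2OH on an sp³ backbone C → alcohol.
two acyl groups sharing one oxygen, –C(=O)–O–C(=O)– → anhydride.
–OH on an sp³ carbon → alcohol (secondary).
pendant –COOCH3: carbonyl C bonded to C and –OCH3 → ester.
–C(=O)–O–C with C on the carbonyl side → ester.
–C(=O)OCH3: carbonyl C bonded to C and to –OCH3 → ester (not ketone + ether).
No segment is a ether: CH(OH) is alcohol, not ether; CH(OCOCH3) is ester, not ether; CH(COOCH3) is ester, not ether. → 0.

0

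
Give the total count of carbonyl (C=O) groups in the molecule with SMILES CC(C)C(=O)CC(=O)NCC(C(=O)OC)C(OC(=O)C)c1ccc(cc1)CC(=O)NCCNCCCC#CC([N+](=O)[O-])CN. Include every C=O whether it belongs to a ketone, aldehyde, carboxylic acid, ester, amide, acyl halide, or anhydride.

CO: ketone, 1 C=O (running total 1).
CH2CONHCH2: amide, 1 C=O (running total 2).
CH(COOCH3): ester, 1 C=O (running total 3).
CH(OCOCH3): ester, 1 C=O (running total 4).
CH2CONHCH2: amide, 1 C=O (running total 5).

5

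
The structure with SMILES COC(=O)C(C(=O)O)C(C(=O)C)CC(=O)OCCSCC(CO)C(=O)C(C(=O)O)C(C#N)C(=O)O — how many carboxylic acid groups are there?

Reading the structure from left to right:
  CH3OOC: CH3O–C(=O)–: carbonyl C bonded to C and to –OCH3 → ester (not ketone + ether).
  CH(COOH): pendant –COOH: carbonyl C bonded to C and –OH → carboxylic acid.
  CH(COCH3): pendant –COCH3: carbonyl C bonded to two carbons → ketone.
  CH2COOCH2: –C(=O)–O–C with C on the carbonyl side → ester.
  CH2SCH2: C–S–C linkage → sulfide (thioether).
  CH(CH2OH): pendant –CH2OH on an sp³ backbone C → alcohol.
  CO: –C(=O)– with carbon on both sides → ketone.
  CH(COOH): pendant –COOH: carbonyl C bonded to C and –OH → carboxylic acid.
  CH(CN): pendant –C≡N: nitrile.
  COOH: –COOH: carbonyl C bonded to –OH and C → carboxylic acid (the –OH is not a separate alcohol).
Carboxylic acid appears at: CH(COOH), CH(COOH), COOH → 3.

3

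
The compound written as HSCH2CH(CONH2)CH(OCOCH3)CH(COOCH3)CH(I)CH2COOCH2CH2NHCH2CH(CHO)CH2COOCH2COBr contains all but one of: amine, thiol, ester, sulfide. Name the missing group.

amine: present (CH2NHCH2 — C–N–C with sp³ carbons and no adjacent C=O → amine (secondary)).
ester: present (CH(OCOCH3) — pendant –OC(=O)CH3: an acyloxy group → ester).
thiol: present (HSCH2 — –SH on an sp³ carbon → thiol).
sulfide: no segment matches this pattern.

sulfide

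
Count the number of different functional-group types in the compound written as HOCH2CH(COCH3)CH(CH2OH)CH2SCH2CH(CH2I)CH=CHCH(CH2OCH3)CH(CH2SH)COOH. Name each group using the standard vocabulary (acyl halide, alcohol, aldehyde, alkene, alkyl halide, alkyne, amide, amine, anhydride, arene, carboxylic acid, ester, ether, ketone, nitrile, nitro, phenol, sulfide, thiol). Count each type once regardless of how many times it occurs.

HO– on an sp³ carbon → alcohol.
pendant –COCH3: carbonyl C bonded to two carbons → ketone.
pendant –CH2OH on an sp³ backbone C → alcohol.
C–S–C linkage → sulfide (thioether).
pendant –CH2X: halogen on sp³ carbon → alkyl halide.
C=C double bond → alkene.
pendant –CH2OCH3: C–O–C linkage → ether.
pendant –CH2SH → thiol.
–COOH: carbonyl C bonded to –OH and C → carboxylic acid (the –OH is not a separate alcohol).
Distinct types present: alcohol, alkene, alkyl halide, carboxylic acid, ether, ketone, sulfide, thiol.

8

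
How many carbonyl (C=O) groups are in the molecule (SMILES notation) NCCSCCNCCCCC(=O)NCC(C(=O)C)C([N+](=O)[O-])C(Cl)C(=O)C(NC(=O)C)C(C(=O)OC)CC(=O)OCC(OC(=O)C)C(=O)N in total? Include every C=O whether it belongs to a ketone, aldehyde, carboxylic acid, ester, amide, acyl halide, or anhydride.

CH2CONHCH2: amide, 1 C=O (running total 1).
CH(COCH3): ketone, 1 C=O (running total 2).
CO: ketone, 1 C=O (running total 3).
CH(NHCOCH3): amide, 1 C=O (running total 4).
CH(COOCH3): ester, 1 C=O (running total 5).
CH2COOCH2: ester, 1 C=O (running total 6).
CH(OCOCH3): ester, 1 C=O (running total 7).
CONH2: amide, 1 C=O (running total 8).

8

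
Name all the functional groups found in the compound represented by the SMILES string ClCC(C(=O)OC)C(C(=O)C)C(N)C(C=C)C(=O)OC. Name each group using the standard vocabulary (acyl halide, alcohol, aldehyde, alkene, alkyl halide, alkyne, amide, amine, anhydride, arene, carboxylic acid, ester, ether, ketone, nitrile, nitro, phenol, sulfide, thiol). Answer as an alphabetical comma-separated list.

alkene, alkyl halide, amine, ester, ketone

Taking each segment in turn:
  ClCH2: halogen on an sp³ carbon → alkyl halide.
  CH(COOCH3): pendant –COOCH3: carbonyl C bonded to C and –OCH3 → ester.
  CH(COCH3): pendant –COCH3: carbonyl C bonded to two carbons → ketone.
  CH(NH2): –NH2 on an sp³ carbon with no adjacent C=O → amine.
  CH(CH=CH2): pendant –CH=CH2: C=C double bond → alkene.
  COOCH3: –C(=O)OCH3: carbonyl C bonded to C and to –OCH3 → ester (not ketone + ether).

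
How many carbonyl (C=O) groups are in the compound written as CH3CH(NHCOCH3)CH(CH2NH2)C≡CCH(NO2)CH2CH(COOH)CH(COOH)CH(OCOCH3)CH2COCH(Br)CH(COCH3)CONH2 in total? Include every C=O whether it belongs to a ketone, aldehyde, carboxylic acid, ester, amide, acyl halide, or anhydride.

7

CH(NHCOCH3): amide, 1 C=O (running total 1).
CH(COOH): carboxylic acid, 1 C=O (running total 2).
CH(COOH): carboxylic acid, 1 C=O (running total 3).
CH(OCOCH3): ester, 1 C=O (running total 4).
CO: ketone, 1 C=O (running total 5).
CH(COCH3): ketone, 1 C=O (running total 6).
CONH2: amide, 1 C=O (running total 7).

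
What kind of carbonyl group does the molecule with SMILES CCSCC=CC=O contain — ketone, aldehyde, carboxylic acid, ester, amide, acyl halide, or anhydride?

The carbonyl is in the CHO segment: terminal –CHO: carbonyl C bonded to H and C → aldehyde.

aldehyde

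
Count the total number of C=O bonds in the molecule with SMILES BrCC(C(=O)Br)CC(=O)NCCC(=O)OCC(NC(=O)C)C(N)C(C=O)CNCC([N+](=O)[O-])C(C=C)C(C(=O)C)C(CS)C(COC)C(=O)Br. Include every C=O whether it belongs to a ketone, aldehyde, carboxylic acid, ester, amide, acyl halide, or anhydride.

CH(COBr): acyl halide, 1 C=O (running total 1).
CH2CONHCH2: amide, 1 C=O (running total 2).
CH2COOCH2: ester, 1 C=O (running total 3).
CH(NHCOCH3): amide, 1 C=O (running total 4).
CH(CHO): aldehyde, 1 C=O (running total 5).
CH(COCH3): ketone, 1 C=O (running total 6).
COBr: acyl halide, 1 C=O (running total 7).

7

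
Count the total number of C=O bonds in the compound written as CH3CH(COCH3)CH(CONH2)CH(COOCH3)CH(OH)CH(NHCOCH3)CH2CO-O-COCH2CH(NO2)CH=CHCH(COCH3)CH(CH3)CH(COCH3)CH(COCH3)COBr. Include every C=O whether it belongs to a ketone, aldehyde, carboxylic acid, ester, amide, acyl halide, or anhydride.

CH(COCH3): ketone, 1 C=O (running total 1).
CH(CONH2): amide, 1 C=O (running total 2).
CH(COOCH3): ester, 1 C=O (running total 3).
CH(NHCOCH3): amide, 1 C=O (running total 4).
CH2CO-O-COCH2: anhydride, 2 C=O (running total 6).
CH(COCH3): ketone, 1 C=O (running total 7).
CH(COCH3): ketone, 1 C=O (running total 8).
CH(COCH3): ketone, 1 C=O (running total 9).
COBr: acyl halide, 1 C=O (running total 10).

10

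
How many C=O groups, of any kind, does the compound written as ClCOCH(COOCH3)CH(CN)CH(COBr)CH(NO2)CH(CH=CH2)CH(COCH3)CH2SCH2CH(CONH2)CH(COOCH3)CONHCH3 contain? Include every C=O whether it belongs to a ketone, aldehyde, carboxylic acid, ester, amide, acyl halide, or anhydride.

ClCO: acyl halide, 1 C=O (running total 1).
CH(COOCH3): ester, 1 C=O (running total 2).
CH(COBr): acyl halide, 1 C=O (running total 3).
CH(COCH3): ketone, 1 C=O (running total 4).
CH(CONH2): amide, 1 C=O (running total 5).
CH(COOCH3): ester, 1 C=O (running total 6).
CONHCH3: amide, 1 C=O (running total 7).

7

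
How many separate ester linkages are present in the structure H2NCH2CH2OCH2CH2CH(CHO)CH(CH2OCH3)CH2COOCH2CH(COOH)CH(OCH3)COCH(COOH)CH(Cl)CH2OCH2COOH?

Reading the structure from left to right:
  H2NCH2: –NH2 on an sp³ carbon with no adjacent C=O → amine.
  CH2OCH2: C–O–C with sp³ carbons on both sides and no adjacent C=O → ether.
  CH(CHO): pendant –CHO: carbonyl C bonded to C and H → aldehyde.
  CH(CH2OCH3): pendant –CH2OCH3: C–O–C linkage → ether.
  CH2COOCH2: –C(=O)–O–C with C on the carbonyl side → ester.
  CH(COOH): pendant –COOH: carbonyl C bonded to C and –OH → carboxylic acid.
  CH(OCH3): pendant –OCH3: C–O–C with sp³ C, no adjacent C=O → ether.
  CO: –C(=O)– with carbon on both sides → ketone.
  CH(COOH): pendant –COOH: carbonyl C bonded to C and –OH → carboxylic acid.
  CH(Cl): halogen on an sp³ carbon → alkyl halide.
  CH2OCH2: C–O–C with sp³ carbons on both sides and no adjacent C=O → ether.
  COOH: –COOH: carbonyl C bonded to –OH and C → carboxylic acid (the –OH is not a separate alcohol).
Ester appears at: CH2COOCH2 → 1.

1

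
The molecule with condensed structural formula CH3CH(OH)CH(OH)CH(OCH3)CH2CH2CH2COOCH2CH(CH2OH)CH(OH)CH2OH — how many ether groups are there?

1

Working along the chain:
  CH(OH): –OH on an sp³ carbon → alcohol (secondary).
  CH(OH): –OH on an sp³ carbon → alcohol (secondary).
  CH(OCH3): pendant –OCH3: C–O–C with sp³ C, no adjacent C=O → ether.
  CH2COOCH2: –C(=O)–O–C with C on the carbonyl side → ester.
  CH(CH2OH): pendant –CH2OH on an sp³ backbone C → alcohol.
  CH(OH): –OH on an sp³ carbon → alcohol (secondary).
  CH2OH: –OH on an sp³ carbon → alcohol.
Ether appears at: CH(OCH3) → 1.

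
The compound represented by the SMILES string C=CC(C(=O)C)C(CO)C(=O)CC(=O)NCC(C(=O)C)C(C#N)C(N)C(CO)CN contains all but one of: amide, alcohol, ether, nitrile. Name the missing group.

amide: present (CH2CONHCH2 — –C(=O)–N– linkage → amide (the N is not an amine)).
alcohol: present (CH(CH2OH) — pendant –CH2OH on an sp³ backbone C → alcohol).
nitrile: present (CH(CN) — pendant –C≡N: nitrile).
ether: no segment matches this pattern.

ether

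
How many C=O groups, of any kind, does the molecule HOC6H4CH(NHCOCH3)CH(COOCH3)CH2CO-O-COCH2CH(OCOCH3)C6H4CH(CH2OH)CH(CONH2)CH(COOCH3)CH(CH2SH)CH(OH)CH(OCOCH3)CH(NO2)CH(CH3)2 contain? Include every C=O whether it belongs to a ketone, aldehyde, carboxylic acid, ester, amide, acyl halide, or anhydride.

8

CH(NHCOCH3): amide, 1 C=O (running total 1).
CH(COOCH3): ester, 1 C=O (running total 2).
CH2CO-O-COCH2: anhydride, 2 C=O (running total 4).
CH(OCOCH3): ester, 1 C=O (running total 5).
CH(CONH2): amide, 1 C=O (running total 6).
CH(COOCH3): ester, 1 C=O (running total 7).
CH(OCOCH3): ester, 1 C=O (running total 8).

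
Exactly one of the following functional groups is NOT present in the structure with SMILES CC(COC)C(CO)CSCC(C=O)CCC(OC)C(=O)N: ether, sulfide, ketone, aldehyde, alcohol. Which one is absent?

ketone

aldehyde: present (CH(CHO) — pendant –CHO: carbonyl C bonded to C and H → aldehyde).
ether: present (CH(CH2OCH3) — pendant –CH2OCH3: C–O–C linkage → ether).
alcohol: present (CH(CH2OH) — pendant –CH2OH on an sp³ backbone C → alcohol).
sulfide: present (CH2SCH2 — C–S–C linkage → sulfide (thioether)).
ketone: absent. In CONH2, the C=O is bonded to nitrogen, which defines an amide, not a ketone. In CH(CHO), the carbonyl carbon carries an H, so it is an aldehyde, not a ketone.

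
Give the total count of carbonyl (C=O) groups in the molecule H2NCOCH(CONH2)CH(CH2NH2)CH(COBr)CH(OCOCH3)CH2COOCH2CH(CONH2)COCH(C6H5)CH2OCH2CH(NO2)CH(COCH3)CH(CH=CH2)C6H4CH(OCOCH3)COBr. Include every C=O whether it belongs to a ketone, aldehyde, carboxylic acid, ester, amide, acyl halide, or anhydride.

H2NCO: amide, 1 C=O (running total 1).
CH(CONH2): amide, 1 C=O (running total 2).
CH(COBr): acyl halide, 1 C=O (running total 3).
CH(OCOCH3): ester, 1 C=O (running total 4).
CH2COOCH2: ester, 1 C=O (running total 5).
CH(CONH2): amide, 1 C=O (running total 6).
CO: ketone, 1 C=O (running total 7).
CH(COCH3): ketone, 1 C=O (running total 8).
CH(OCOCH3): ester, 1 C=O (running total 9).
COBr: acyl halide, 1 C=O (running total 10).

10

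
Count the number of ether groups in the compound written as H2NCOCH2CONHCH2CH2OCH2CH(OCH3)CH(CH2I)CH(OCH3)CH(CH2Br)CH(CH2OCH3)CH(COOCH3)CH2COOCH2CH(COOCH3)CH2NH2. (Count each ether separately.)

4

Taking each segment in turn:
  H2NCO: –C(=O)NH2: carbonyl C bonded to C and to N → amide (the N is not a separate amine).
  CH2CONHCH2: –C(=O)–N– linkage → amide (the N is not an amine).
  CH2OCH2: C–O–C with sp³ carbons on both sides and no adjacent C=O → ether.
  CH(OCH3): pendant –OCH3: C–O–C with sp³ C, no adjacent C=O → ether.
  CH(CH2I): pendant –CH2X: halogen on sp³ carbon → alkyl halide.
  CH(OCH3): pendant –OCH3: C–O–C with sp³ C, no adjacent C=O → ether.
  CH(CH2Br): pendant –CH2X: halogen on sp³ carbon → alkyl halide.
  CH(CH2OCH3): pendant –CH2OCH3: C–O–C linkage → ether.
  CH(COOCH3): pendant –COOCH3: carbonyl C bonded to C and –OCH3 → ester.
  CH2COOCH2: –C(=O)–O–C with C on the carbonyl side → ester.
  CH(COOCH3): pendant –COOCH3: carbonyl C bonded to C and –OCH3 → ester.
  CH2NH2: –NH2 on an sp³ carbon with no adjacent C=O → amine.
Ether appears at: CH2OCH2, CH(OCH3), CH(OCH3), CH(CH2OCH3) → 4.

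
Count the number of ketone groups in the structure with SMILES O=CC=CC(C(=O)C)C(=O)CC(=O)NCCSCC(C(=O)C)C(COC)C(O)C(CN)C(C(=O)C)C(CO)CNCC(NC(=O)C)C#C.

4

terminal –CHO: carbonyl C bonded to H and C → aldehyde.
C=C double bond → alkene.
pendant –COCH3: carbonyl C bonded to two carbons → ketone.
–C(=O)– with carbon on both sides → ketone.
–C(=O)–N– linkage → amide (the N is not an amine).
C–S–C linkage → sulfide (thioether).
pendant –COCH3: carbonyl C bonded to two carbons → ketone.
pendant –CH2OCH3: C–O–C linkage → ether.
–OH on an sp³ carbon → alcohol (secondary).
pendant –CH2NH2: N on sp³ C, no adjacent C=O → amine.
pendant –COCH3: carbonyl C bonded to two carbons → ketone.
pendant –CH2OH on an sp³ backbone C → alcohol.
C–N–C with sp³ carbons and no adjacent C=O → amine (secondary).
pendant –NHC(=O)CH3: N bonded to a carbonyl → amide (not amine).
C≡C triple bond → alkyne.
Ketone appears at: CH(COCH3), CO, CH(COCH3), CH(COCH3) → 4.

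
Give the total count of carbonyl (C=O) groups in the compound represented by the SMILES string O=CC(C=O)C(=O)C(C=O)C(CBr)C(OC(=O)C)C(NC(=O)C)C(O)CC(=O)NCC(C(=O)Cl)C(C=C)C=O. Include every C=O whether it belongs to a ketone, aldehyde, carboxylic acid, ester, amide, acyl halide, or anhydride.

OHC: aldehyde, 1 C=O (running total 1).
CH(CHO): aldehyde, 1 C=O (running total 2).
CO: ketone, 1 C=O (running total 3).
CH(CHO): aldehyde, 1 C=O (running total 4).
CH(OCOCH3): ester, 1 C=O (running total 5).
CH(NHCOCH3): amide, 1 C=O (running total 6).
CH2CONHCH2: amide, 1 C=O (running total 7).
CH(COCl): acyl halide, 1 C=O (running total 8).
CHO: aldehyde, 1 C=O (running total 9).

9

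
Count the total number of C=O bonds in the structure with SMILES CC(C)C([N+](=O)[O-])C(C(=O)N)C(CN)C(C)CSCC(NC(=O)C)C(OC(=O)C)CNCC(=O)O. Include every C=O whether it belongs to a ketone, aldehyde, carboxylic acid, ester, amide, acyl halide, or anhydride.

CH(CONH2): amide, 1 C=O (running total 1).
CH(NHCOCH3): amide, 1 C=O (running total 2).
CH(OCOCH3): ester, 1 C=O (running total 3).
COOH: carboxylic acid, 1 C=O (running total 4).

4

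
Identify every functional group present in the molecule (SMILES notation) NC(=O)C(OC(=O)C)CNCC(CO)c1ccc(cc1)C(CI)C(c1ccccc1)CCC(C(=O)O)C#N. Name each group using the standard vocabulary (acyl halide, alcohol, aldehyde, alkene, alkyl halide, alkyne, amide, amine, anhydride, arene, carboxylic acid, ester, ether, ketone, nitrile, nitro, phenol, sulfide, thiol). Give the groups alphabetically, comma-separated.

–C(=O)NH2: carbonyl C bonded to C and to N → amide (the N is not a separate amine).
pendant –OC(=O)CH3: an acyloxy group → ester.
C–N–C with sp³ carbons and no adjacent C=O → amine (secondary).
pendant –CH2OH on an sp³ backbone C → alcohol.
para-disubstituted benzene ring → arene.
pendant –CH2X: halogen on sp³ carbon → alkyl halide.
pendant –C6H5: benzene ring → arene.
pendant –COOH: carbonyl C bonded to C and –OH → carboxylic acid.
–C≡N: carbon triple-bonded to nitrogen → nitrile.

alcohol, alkyl halide, amide, amine, arene, carboxylic acid, ester, nitrile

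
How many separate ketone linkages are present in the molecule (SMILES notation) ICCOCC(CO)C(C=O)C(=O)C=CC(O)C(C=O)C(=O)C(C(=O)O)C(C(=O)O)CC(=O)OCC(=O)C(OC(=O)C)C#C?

3

halogen on an sp³ carbon → alkyl halide.
C–O–C with sp³ carbons on both sides and no adjacent C=O → ether.
pendant –CH2OH on an sp³ backbone C → alcohol.
pendant –CHO: carbonyl C bonded to C and H → aldehyde.
–C(=O)– with carbon on both sides → ketone.
C=C double bond → alkene.
–OH on an sp³ carbon → alcohol (secondary).
pendant –CHO: carbonyl C bonded to C and H → aldehyde.
–C(=O)– with carbon on both sides → ketone.
pendant –COOH: carbonyl C bonded to C and –OH → carboxylic acid.
pendant –COOH: carbonyl C bonded to C and –OH → carboxylic acid.
–C(=O)–O–C with C on the carbonyl side → ester.
–C(=O)– with carbon on both sides → ketone.
pendant –OC(=O)CH3: an acyloxy group → ester.
C≡C triple bond → alkyne.
Ketone appears at: CO, CO, CO → 3.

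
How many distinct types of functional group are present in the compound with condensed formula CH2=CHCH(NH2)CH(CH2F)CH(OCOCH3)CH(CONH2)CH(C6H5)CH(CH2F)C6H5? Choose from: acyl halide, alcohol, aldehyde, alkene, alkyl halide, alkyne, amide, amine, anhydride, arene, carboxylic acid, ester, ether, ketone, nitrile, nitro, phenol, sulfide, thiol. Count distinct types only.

6

Reading the structure from left to right:
  CH2=CH: C=C double bond → alkene.
  CH(NH2): –NH2 on an sp³ carbon with no adjacent C=O → amine.
  CH(CH2F): pendant –CH2X: halogen on sp³ carbon → alkyl halide.
  CH(OCOCH3): pendant –OC(=O)CH3: an acyloxy group → ester.
  CH(CONH2): pendant –CONH2: carbonyl C bonded to C and N → amide.
  CH(C6H5): pendant –C6H5: benzene ring → arene.
  CH(CH2F): pendant –CH2X: halogen on sp³ carbon → alkyl halide.
  C6H5: –C6H5 phenyl ring → arene.
Distinct types present: alkene, alkyl halide, amide, amine, arene, ester.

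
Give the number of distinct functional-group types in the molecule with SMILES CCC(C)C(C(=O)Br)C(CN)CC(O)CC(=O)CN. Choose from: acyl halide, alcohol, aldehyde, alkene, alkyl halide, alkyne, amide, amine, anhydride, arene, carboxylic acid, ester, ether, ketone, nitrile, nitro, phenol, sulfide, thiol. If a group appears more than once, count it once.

4

Working along the chain:
  CH(COBr): pendant –C(=O)X: carbonyl C bonded to C and halogen → acyl halide.
  CH(CH2NH2): pendant –CH2NH2: N on sp³ C, no adjacent C=O → amine.
  CH(OH): –OH on an sp³ carbon → alcohol (secondary).
  CO: –C(=O)– with carbon on both sides → ketone.
  CH2NH2: –NH2 on an sp³ carbon with no adjacent C=O → amine.
Distinct types present: acyl halide, alcohol, amine, ketone.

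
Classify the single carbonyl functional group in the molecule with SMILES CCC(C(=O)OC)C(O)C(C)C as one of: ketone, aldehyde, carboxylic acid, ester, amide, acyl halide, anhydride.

The carbonyl is in the CH(COOCH3) segment: pendant –COOCH3: carbonyl C bonded to C and –OCH3 → ester.

ester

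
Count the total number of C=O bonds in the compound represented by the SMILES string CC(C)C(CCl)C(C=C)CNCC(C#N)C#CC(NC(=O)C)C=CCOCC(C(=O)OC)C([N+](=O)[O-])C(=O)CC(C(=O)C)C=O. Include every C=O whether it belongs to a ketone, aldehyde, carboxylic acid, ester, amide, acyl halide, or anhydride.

CH(NHCOCH3): amide, 1 C=O (running total 1).
CH(COOCH3): ester, 1 C=O (running total 2).
CO: ketone, 1 C=O (running total 3).
CH(COCH3): ketone, 1 C=O (running total 4).
CHO: aldehyde, 1 C=O (running total 5).

5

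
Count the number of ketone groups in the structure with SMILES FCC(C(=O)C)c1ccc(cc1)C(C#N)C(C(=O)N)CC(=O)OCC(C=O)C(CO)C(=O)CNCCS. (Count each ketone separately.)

2

Taking each segment in turn:
  FCH2: halogen on an sp³ carbon → alkyl halide.
  CH(COCH3): pendant –COCH3: carbonyl C bonded to two carbons → ketone.
  C6H4: para-disubstituted benzene ring → arene.
  CH(CN): pendant –C≡N: nitrile.
  CH(CONH2): pendant –CONH2: carbonyl C bonded to C and N → amide.
  CH2COOCH2: –C(=O)–O–C with C on the carbonyl side → ester.
  CH(CHO): pendant –CHO: carbonyl C bonded to C and H → aldehyde.
  CH(CH2OH): pendant –CH2OH on an sp³ backbone C → alcohol.
  CO: –C(=O)– with carbon on both sides → ketone.
  CH2NHCH2: C–N–C with sp³ carbons and no adjacent C=O → amine (secondary).
  CH2SH: –SH on an sp³ carbon → thiol.
Ketone appears at: CH(COCH3), CO → 2.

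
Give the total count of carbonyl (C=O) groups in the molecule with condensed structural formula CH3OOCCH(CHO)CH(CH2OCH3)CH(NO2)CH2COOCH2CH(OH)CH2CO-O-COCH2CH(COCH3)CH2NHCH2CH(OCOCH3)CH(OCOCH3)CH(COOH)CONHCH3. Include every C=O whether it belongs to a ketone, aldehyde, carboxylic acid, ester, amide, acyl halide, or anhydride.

CH3OOC: ester, 1 C=O (running total 1).
CH(CHO): aldehyde, 1 C=O (running total 2).
CH2COOCH2: ester, 1 C=O (running total 3).
CH2CO-O-COCH2: anhydride, 2 C=O (running total 5).
CH(COCH3): ketone, 1 C=O (running total 6).
CH(OCOCH3): ester, 1 C=O (running total 7).
CH(OCOCH3): ester, 1 C=O (running total 8).
CH(COOH): carboxylic acid, 1 C=O (running total 9).
CONHCH3: amide, 1 C=O (running total 10).

10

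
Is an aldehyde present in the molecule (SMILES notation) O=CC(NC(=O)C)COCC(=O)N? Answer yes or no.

yes

terminal –CHO: carbonyl C bonded to H and C → aldehyde.
pendant –NHC(=O)CH3: N bonded to a carbonyl → amide (not amine).
C–O–C with sp³ carbons on both sides and no adjacent C=O → ether.
–C(=O)NH2: carbonyl C bonded to C and to N → amide (the N is not a separate amine).
The OHC segment supplies the aldehyde: terminal –CHO: carbonyl C bonded to H and C → aldehyde.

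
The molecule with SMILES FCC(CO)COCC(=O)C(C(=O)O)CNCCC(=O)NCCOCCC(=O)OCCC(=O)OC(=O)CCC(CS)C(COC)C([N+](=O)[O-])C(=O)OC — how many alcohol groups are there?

Working along the chain:
  FCH2: halogen on an sp³ carbon → alkyl halide.
  CH(CH2OH): pendant –CH2OH on an sp³ backbone C → alcohol.
  CH2OCH2: C–O–C with sp³ carbons on both sides and no adjacent C=O → ether.
  CO: –C(=O)– with carbon on both sides → ketone.
  CH(COOH): pendant –COOH: carbonyl C bonded to C and –OH → carboxylic acid.
  CH2NHCH2: C–N–C with sp³ carbons and no adjacent C=O → amine (secondary).
  CH2CONHCH2: –C(=O)–N– linkage → amide (the N is not an amine).
  CH2OCH2: C–O–C with sp³ carbons on both sides and no adjacent C=O → ether.
  CH2COOCH2: –C(=O)–O–C with C on the carbonyl side → ester.
  CH2CO-O-COCH2: two acyl groups sharing one oxygen, –C(=O)–O–C(=O)– → anhydride.
  CH(CH2SH): pendant –CH2SH → thiol.
  CH(CH2OCH3): pendant –CH2OCH3: C–O–C linkage → ether.
  CH(NO2): –NO2 on an sp³ carbon → nitro (the N=O is not a carbonyl).
  COOCH3: –C(=O)OCH3: carbonyl C bonded to C and to –OCH3 → ester (not ketone + ether).
Alcohol appears at: CH(CH2OH) → 1.

1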